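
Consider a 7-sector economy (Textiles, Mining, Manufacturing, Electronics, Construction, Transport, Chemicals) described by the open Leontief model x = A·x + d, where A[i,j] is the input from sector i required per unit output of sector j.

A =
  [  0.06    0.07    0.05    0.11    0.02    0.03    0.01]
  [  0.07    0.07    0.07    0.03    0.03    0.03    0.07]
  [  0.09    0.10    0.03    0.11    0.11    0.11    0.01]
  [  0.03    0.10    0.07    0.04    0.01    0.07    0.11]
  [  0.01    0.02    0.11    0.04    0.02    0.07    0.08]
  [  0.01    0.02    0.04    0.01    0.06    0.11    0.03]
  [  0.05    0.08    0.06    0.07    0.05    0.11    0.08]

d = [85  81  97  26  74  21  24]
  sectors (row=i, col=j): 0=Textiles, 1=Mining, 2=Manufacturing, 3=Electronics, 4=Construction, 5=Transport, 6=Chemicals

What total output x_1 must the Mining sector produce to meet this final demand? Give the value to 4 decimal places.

Form M = I − A:
  [  0.94   -0.07   -0.05   -0.11   -0.02   -0.03   -0.01]
  [ -0.07    0.93   -0.07   -0.03   -0.03   -0.03   -0.07]
  [ -0.09   -0.10    0.97   -0.11   -0.11   -0.11   -0.01]
  [ -0.03   -0.10   -0.07    0.96   -0.01   -0.07   -0.11]
  [ -0.01   -0.02   -0.11   -0.04    0.98   -0.07   -0.08]
  [ -0.01   -0.02   -0.04   -0.01   -0.06    0.89   -0.03]
  [ -0.05   -0.08   -0.06   -0.07   -0.05   -0.11    0.92]
Leontief inverse L = M⁻¹:
  [  1.0886    0.1129    0.0853    0.1438    0.0433    0.0713    0.0446]
  [  0.1023    1.1137    0.1069    0.0695    0.0589    0.0770    0.1030]
  [  0.1274    0.1556    1.0875    0.1565    0.1449    0.1753    0.0621]
  [  0.0662    0.1500    0.1120    1.0810    0.0451    0.1283    0.1507]
  [  0.0392    0.0614    0.1434    0.0761    1.0532    0.1237    0.1114]
  [  0.0266    0.0436    0.0668    0.0313    0.0828    1.1497    0.0528]
  [  0.0867    0.1331    0.1092    0.1142    0.0875    0.1760    1.1262]
Total output x = L · d:
  x_0 = 1.0886·85 + 0.1129·81 + 0.0853·97 + 0.1438·26 + 0.0433·74 + 0.0713·21 + 0.0446·24 = 119.4575
  x_1 = 0.1023·85 + 1.1137·81 + 0.1069·97 + 0.0695·26 + 0.0589·74 + 0.0770·21 + 0.1030·24 = 119.5269
  x_2 = 0.1274·85 + 0.1556·81 + 1.0875·97 + 0.1565·26 + 0.1449·74 + 0.1753·21 + 0.0621·24 = 148.8856
  x_3 = 0.0662·85 + 0.1500·81 + 0.1120·97 + 1.0810·26 + 0.0451·74 + 0.1283·21 + 0.1507·24 = 66.3916
  x_4 = 0.0392·85 + 0.0614·81 + 0.1434·97 + 0.0761·26 + 1.0532·74 + 0.1237·21 + 0.1114·24 = 107.4025
  x_5 = 0.0266·85 + 0.0436·81 + 0.0668·97 + 0.0313·26 + 0.0828·74 + 1.1497·21 + 0.0528·24 = 44.6245
  x_6 = 0.0867·85 + 0.1331·81 + 0.1092·97 + 0.1142·26 + 0.0875·74 + 0.1760·21 + 1.1262·24 = 68.9070

119.5269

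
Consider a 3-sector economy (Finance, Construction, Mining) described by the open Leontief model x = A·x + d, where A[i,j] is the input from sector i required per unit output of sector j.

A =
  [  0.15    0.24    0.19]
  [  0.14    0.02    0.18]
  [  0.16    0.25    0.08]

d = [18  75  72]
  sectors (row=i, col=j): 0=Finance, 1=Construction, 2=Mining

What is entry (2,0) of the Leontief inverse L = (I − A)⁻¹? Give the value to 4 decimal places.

Form M = I − A:
  [  0.85   -0.24   -0.19]
  [ -0.14    0.98   -0.18]
  [ -0.16   -0.25    0.92]
Leontief inverse L = M⁻¹:
  [  1.3101    0.4103    0.3508]
  [  0.2410    1.1495    0.2747]
  [  0.2933    0.3837    1.2226]
Total output x = L · d:
  x_0 = 1.3101·18 + 0.4103·75 + 0.3508·72 = 79.6185
  x_1 = 0.2410·18 + 1.1495·75 + 0.2747·72 = 110.3291
  x_2 = 0.2933·18 + 0.3837·75 + 1.2226·72 = 122.0883

L[2,0] = 0.2933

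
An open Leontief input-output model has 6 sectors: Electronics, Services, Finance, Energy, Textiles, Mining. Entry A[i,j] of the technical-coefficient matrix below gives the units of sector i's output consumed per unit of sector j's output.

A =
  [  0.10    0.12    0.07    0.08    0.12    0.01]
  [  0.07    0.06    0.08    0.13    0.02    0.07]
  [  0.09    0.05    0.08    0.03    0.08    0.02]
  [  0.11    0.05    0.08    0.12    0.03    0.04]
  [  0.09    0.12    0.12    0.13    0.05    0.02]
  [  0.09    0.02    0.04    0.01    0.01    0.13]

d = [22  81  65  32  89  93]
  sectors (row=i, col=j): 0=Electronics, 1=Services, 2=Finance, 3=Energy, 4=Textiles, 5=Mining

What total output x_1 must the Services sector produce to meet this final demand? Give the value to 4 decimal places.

122.8227

Form M = I − A:
  [  0.90   -0.12   -0.07   -0.08   -0.12   -0.01]
  [ -0.07    0.94   -0.08   -0.13   -0.02   -0.07]
  [ -0.09   -0.05    0.92   -0.03   -0.08   -0.02]
  [ -0.11   -0.05   -0.08    0.88   -0.03   -0.04]
  [ -0.09   -0.12   -0.12   -0.13    0.95   -0.02]
  [ -0.09   -0.02   -0.04   -0.01   -0.01    0.87]
Leontief inverse L = M⁻¹:
  [  1.1823    0.1903    0.1452    0.1663    0.1713    0.0438]
  [  0.1396    1.1089    0.1360    0.1911    0.0596    0.1041]
  [  0.1474    0.0996    1.1316    0.0848    0.1191    0.0424]
  [  0.1813    0.1046    0.1387    1.1849    0.0749    0.0699]
  [  0.1759    0.1861    0.1944    0.2136    1.1025    0.0566]
  [  0.1364    0.0531    0.0740    0.0416    0.0381    1.1598]
Total output x = L · d:
  x_0 = 1.1823·22 + 0.1903·81 + 0.1452·65 + 0.1663·32 + 0.1713·89 + 0.0438·93 = 75.5070
  x_1 = 0.1396·22 + 1.1089·81 + 0.1360·65 + 0.1911·32 + 0.0596·89 + 0.1041·93 = 122.8227
  x_2 = 0.1474·22 + 0.0996·81 + 1.1316·65 + 0.0848·32 + 0.1191·89 + 0.0424·93 = 102.1219
  x_3 = 0.1813·22 + 0.1046·81 + 0.1387·65 + 1.1849·32 + 0.0749·89 + 0.0699·93 = 72.5664
  x_4 = 0.1759·22 + 0.1861·81 + 0.1944·65 + 0.2136·32 + 1.1025·89 + 0.0566·93 = 141.8068
  x_5 = 0.1364·22 + 0.0531·81 + 0.0740·65 + 0.0416·32 + 0.0381·89 + 1.1598·93 = 124.6904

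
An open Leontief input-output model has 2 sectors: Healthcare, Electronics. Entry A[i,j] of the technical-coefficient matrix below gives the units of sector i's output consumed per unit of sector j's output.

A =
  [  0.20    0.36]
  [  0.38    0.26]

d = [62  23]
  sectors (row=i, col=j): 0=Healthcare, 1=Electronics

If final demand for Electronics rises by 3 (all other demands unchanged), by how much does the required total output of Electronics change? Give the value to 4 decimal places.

5.2724

Form M = I − A:
  [  0.80   -0.36]
  [ -0.38    0.74]
Leontief inverse L = M⁻¹:
  [  1.6257    0.7909]
  [  0.8348    1.7575]
Total output x = L · d:
  x_0 = 1.6257·62 + 0.7909·23 = 118.9807
  x_1 = 0.8348·62 + 1.7575·23 = 92.1793
Δx_1 = L[1,1] · Δd_1 = 1.7575 · 3 = 5.2724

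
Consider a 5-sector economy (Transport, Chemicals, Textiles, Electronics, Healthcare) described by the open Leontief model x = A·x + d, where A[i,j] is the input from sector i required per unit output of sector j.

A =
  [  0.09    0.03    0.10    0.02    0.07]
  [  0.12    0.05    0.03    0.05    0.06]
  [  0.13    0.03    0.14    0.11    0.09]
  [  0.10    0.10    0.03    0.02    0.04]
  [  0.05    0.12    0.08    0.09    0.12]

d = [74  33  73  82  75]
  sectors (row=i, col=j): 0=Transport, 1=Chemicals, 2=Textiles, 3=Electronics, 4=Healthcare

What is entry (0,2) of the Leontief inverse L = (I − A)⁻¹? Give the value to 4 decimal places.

Form M = I − A:
  [  0.91   -0.03   -0.10   -0.02   -0.07]
  [ -0.12    0.95   -0.03   -0.05   -0.06]
  [ -0.13   -0.03    0.86   -0.11   -0.09]
  [ -0.10   -0.10   -0.03    0.98   -0.04]
  [ -0.05   -0.12   -0.08   -0.09    0.88]
Leontief inverse L = M⁻¹:
  [  1.1399    0.0604    0.1469    0.0531    0.1122]
  [  0.1659    1.0802    0.0686    0.0751    0.0973]
  [  0.2093    0.0808    1.2097    0.1582    0.1531]
  [  0.1446    0.1258    0.0645    1.0438    0.0741]
  [  0.1212    0.1710    0.1343    0.1344    1.1775]
Total output x = L · d:
  x_0 = 1.1399·74 + 0.0604·33 + 0.1469·73 + 0.0531·82 + 0.1122·75 = 109.8459
  x_1 = 0.1659·74 + 1.0802·33 + 0.0686·73 + 0.0751·82 + 0.0973·75 = 66.3889
  x_2 = 0.2093·74 + 0.0808·33 + 1.2097·73 + 0.1582·82 + 0.1531·75 = 130.9156
  x_3 = 0.1446·74 + 0.1258·33 + 0.0645·73 + 1.0438·82 + 0.0741·75 = 110.7151
  x_4 = 0.1212·74 + 0.1710·33 + 0.1343·73 + 0.1344·82 + 1.1775·75 = 123.7461

L[0,2] = 0.1469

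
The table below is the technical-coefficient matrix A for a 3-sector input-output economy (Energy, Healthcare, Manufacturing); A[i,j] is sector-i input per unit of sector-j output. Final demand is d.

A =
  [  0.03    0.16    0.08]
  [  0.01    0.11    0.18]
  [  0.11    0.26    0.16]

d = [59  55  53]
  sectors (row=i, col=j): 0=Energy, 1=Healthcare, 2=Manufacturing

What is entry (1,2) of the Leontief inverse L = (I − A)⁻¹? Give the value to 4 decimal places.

L[1,2] = 0.2629

Form M = I − A:
  [  0.97   -0.16   -0.08]
  [ -0.01    0.89   -0.18]
  [ -0.11   -0.26    0.84]
Leontief inverse L = M⁻¹:
  [  1.0503    0.2326    0.1499]
  [  0.0423    1.2080    0.2629]
  [  0.1506    0.4044    1.2915]
Total output x = L · d:
  x_0 = 1.0503·59 + 0.2326·55 + 0.1499·53 = 82.7057
  x_1 = 0.0423·59 + 1.2080·55 + 0.2629·53 = 82.8657
  x_2 = 0.1506·59 + 0.4044·55 + 1.2915·53 = 99.5747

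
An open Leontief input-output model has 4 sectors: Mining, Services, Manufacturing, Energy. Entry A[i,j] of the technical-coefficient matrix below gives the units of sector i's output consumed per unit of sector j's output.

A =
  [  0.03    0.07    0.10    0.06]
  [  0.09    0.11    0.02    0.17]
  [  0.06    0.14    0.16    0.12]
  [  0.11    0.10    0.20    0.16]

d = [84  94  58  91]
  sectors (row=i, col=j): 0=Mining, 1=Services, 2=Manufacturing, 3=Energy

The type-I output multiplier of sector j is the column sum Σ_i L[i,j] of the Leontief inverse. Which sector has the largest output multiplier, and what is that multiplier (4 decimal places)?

Energy (1.9220)

Form M = I − A:
  [  0.97   -0.07   -0.10   -0.06]
  [ -0.09    0.89   -0.02   -0.17]
  [ -0.06   -0.14    0.84   -0.12]
  [ -0.11   -0.10   -0.20    0.84]
Leontief inverse L = M⁻¹:
  [  1.0662    0.1228    0.1593    0.1238]
  [  0.1465    1.1820    0.1087    0.2652]
  [  0.1273    0.2362    1.2679    0.2380]
  [  0.1874    0.2130    0.3357    1.2949]
Total output x = L · d:
  x_0 = 1.0662·84 + 0.1228·94 + 0.1593·58 + 0.1238·91 = 121.6128
  x_1 = 0.1465·84 + 1.1820·94 + 0.1087·58 + 0.2652·91 = 153.8539
  x_2 = 0.1273·84 + 0.2362·94 + 1.2679·58 + 0.2380·91 = 128.1016
  x_3 = 0.1874·84 + 0.2130·94 + 0.3357·58 + 1.2949·91 = 173.0751
Output multipliers (column sums of L):
  Mining: 1.5274
  Services: 1.7541
  Manufacturing: 1.8717
  Energy: 1.9220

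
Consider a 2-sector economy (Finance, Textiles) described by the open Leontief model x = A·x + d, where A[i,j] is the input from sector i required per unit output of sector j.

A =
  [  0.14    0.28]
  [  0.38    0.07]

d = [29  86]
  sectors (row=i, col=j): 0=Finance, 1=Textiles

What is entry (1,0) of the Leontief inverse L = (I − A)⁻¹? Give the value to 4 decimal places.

L[1,0] = 0.5480

Form M = I − A:
  [  0.86   -0.28]
  [ -0.38    0.93]
Leontief inverse L = M⁻¹:
  [  1.3412    0.4038]
  [  0.5480    1.2403]
Total output x = L · d:
  x_0 = 1.3412·29 + 0.4038·86 = 73.6227
  x_1 = 0.5480·29 + 1.2403·86 = 122.5555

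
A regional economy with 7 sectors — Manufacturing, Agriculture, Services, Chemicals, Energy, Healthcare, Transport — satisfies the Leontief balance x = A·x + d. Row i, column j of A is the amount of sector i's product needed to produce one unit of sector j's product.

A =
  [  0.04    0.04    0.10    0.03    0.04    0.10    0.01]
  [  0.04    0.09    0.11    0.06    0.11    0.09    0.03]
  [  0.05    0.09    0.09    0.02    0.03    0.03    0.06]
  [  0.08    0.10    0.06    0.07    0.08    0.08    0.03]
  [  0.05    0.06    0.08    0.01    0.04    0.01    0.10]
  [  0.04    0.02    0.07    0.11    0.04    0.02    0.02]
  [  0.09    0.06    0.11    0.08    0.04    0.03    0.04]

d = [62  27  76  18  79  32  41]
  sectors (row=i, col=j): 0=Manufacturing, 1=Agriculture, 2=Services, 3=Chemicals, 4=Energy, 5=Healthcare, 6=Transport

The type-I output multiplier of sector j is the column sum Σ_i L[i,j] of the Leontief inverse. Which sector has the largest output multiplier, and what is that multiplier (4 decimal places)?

Services (2.0548)

Form M = I − A:
  [  0.96   -0.04   -0.10   -0.03   -0.04   -0.10   -0.01]
  [ -0.04    0.91   -0.11   -0.06   -0.11   -0.09   -0.03]
  [ -0.05   -0.09    0.91   -0.02   -0.03   -0.03   -0.06]
  [ -0.08   -0.10   -0.06    0.93   -0.08   -0.08   -0.03]
  [ -0.05   -0.06   -0.08   -0.01    0.96   -0.01   -0.10]
  [ -0.04   -0.02   -0.07   -0.11   -0.04    0.98   -0.02]
  [ -0.09   -0.06   -0.11   -0.08   -0.04   -0.03    0.96]
Leontief inverse L = M⁻¹:
  [  1.0702    0.0786    0.1514    0.0617    0.0703    0.1279    0.0350]
  [  0.0869    1.1509    0.1883    0.1046    0.1586    0.1327    0.0712]
  [  0.0839    0.1344    1.1489    0.0518    0.0654    0.0636    0.0866]
  [  0.1244    0.1568    0.1349    1.1141    0.1282    0.1255    0.0654]
  [  0.0839    0.1013    0.1366    0.0393    1.0712    0.0401    0.1262]
  [  0.0715    0.0604    0.1164    0.1374    0.0705    1.0501    0.0434]
  [  0.1315    0.1139    0.1782    0.1170    0.0815    0.0725    1.0714]
Total output x = L · d:
  x_0 = 1.0702·62 + 0.0786·27 + 0.1514·76 + 0.0617·18 + 0.0703·79 + 0.1279·32 + 0.0350·41 = 92.1713
  x_1 = 0.0869·62 + 1.1509·27 + 0.1883·76 + 0.1046·18 + 0.1586·79 + 0.1327·32 + 0.0712·41 = 72.3554
  x_2 = 0.0839·62 + 0.1344·27 + 1.1489·76 + 0.0518·18 + 0.0654·79 + 0.0636·32 + 0.0866·41 = 107.8346
  x_3 = 0.1244·62 + 0.1568·27 + 0.1349·76 + 1.1141·18 + 0.1282·79 + 0.1255·32 + 0.0654·41 = 59.0780
  x_4 = 0.0839·62 + 0.1013·27 + 0.1366·76 + 0.0393·18 + 1.0712·79 + 0.0401·32 + 0.1262·41 = 110.1115
  x_5 = 0.0715·62 + 0.0604·27 + 0.1164·76 + 0.1374·18 + 0.0705·79 + 1.0501·32 + 0.0434·41 = 58.3435
  x_6 = 0.1315·62 + 0.1139·27 + 0.1782·76 + 0.1170·18 + 0.0815·79 + 0.0725·32 + 1.0714·41 = 79.5620
Output multipliers (column sums of L):
  Manufacturing: 1.6525
  Agriculture: 1.7962
  Services: 2.0548
  Chemicals: 1.6260
  Energy: 1.6457
  Healthcare: 1.6123
  Transport: 1.4993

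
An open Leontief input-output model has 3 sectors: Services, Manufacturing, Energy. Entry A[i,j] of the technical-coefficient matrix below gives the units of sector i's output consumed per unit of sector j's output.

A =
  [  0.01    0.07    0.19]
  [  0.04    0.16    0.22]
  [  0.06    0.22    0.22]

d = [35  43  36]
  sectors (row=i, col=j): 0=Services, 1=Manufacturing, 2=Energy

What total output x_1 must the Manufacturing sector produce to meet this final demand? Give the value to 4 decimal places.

Form M = I − A:
  [  0.99   -0.07   -0.19]
  [ -0.04    0.84   -0.22]
  [ -0.06   -0.22    0.78]
Leontief inverse L = M⁻¹:
  [  1.0348    0.1644    0.2984]
  [  0.0757    1.2975    0.3844]
  [  0.1010    0.3786    1.4134]
Total output x = L · d:
  x_0 = 1.0348·35 + 0.1644·43 + 0.2984·36 = 54.0322
  x_1 = 0.0757·35 + 1.2975·43 + 0.3844·36 = 72.2792
  x_2 = 0.1010·35 + 0.3786·43 + 1.4134·36 = 70.6966

72.2792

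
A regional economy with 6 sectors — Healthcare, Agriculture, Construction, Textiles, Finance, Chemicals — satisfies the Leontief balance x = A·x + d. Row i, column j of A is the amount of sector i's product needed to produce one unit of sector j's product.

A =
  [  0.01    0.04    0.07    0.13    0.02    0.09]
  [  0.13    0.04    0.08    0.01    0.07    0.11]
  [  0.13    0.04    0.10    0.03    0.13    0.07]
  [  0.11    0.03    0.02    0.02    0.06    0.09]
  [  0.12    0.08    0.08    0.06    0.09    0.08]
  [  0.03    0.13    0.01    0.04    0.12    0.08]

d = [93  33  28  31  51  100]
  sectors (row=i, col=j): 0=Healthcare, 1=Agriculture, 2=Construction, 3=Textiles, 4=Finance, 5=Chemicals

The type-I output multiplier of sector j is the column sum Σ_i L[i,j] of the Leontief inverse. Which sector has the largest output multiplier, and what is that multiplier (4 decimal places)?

Form M = I − A:
  [  0.99   -0.04   -0.07   -0.13   -0.02   -0.09]
  [ -0.13    0.96   -0.08   -0.01   -0.07   -0.11]
  [ -0.13   -0.04    0.90   -0.03   -0.13   -0.07]
  [ -0.11   -0.03   -0.02    0.98   -0.06   -0.09]
  [ -0.12   -0.08   -0.08   -0.06    0.91   -0.08]
  [ -0.03   -0.13   -0.01   -0.04   -0.12    0.92]
Leontief inverse L = M⁻¹:
  [  1.0642    0.0788    0.1013    0.1554    0.0730    0.1428]
  [  0.1875    1.0913    0.1266    0.0552    0.1329    0.1754]
  [  0.2023    0.0956    1.1567    0.0815    0.2015    0.1447]
  [  0.1499    0.0689    0.0520    1.0546    0.1039    0.1391]
  [  0.1928    0.1350    0.1343    0.1085    1.1605    0.1568]
  [  0.0951    0.1784    0.0535    0.0738    0.1792    1.1445]
Total output x = L · d:
  x_0 = 1.0642·93 + 0.0788·33 + 0.1013·28 + 0.1554·31 + 0.0730·51 + 0.1428·100 = 127.2266
  x_1 = 0.1875·93 + 1.0913·33 + 0.1266·28 + 0.0552·31 + 0.1329·51 + 0.1754·100 = 83.0234
  x_2 = 0.2023·93 + 0.0956·33 + 1.1567·28 + 0.0815·31 + 0.2015·51 + 0.1447·100 = 81.6256
  x_3 = 0.1499·93 + 0.0689·33 + 0.0520·28 + 1.0546·31 + 0.1039·51 + 0.1391·100 = 69.5610
  x_4 = 0.1928·93 + 0.1350·33 + 0.1343·28 + 0.1085·31 + 1.1605·51 + 0.1568·100 = 104.3746
  x_5 = 0.0951·93 + 0.1784·33 + 0.0535·28 + 0.0738·31 + 0.1792·51 + 1.1445·100 = 142.1016
Output multipliers (column sums of L):
  Healthcare: 1.8917
  Agriculture: 1.6479
  Construction: 1.6244
  Textiles: 1.5289
  Finance: 1.8511
  Chemicals: 1.9032

Chemicals (1.9032)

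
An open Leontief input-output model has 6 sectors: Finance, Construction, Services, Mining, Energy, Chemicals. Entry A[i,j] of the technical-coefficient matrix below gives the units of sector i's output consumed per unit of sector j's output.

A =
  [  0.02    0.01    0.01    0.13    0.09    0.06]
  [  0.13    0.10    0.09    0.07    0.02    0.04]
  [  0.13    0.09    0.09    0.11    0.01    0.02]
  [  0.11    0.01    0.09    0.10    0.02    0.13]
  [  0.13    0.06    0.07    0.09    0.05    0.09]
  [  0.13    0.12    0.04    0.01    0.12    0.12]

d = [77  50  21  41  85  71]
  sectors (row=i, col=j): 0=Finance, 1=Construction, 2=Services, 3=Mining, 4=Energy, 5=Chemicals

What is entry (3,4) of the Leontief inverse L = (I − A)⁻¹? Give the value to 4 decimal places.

L[3,4] = 0.0708

Form M = I − A:
  [  0.98   -0.01   -0.01   -0.13   -0.09   -0.06]
  [ -0.13    0.90   -0.09   -0.07   -0.02   -0.04]
  [ -0.13   -0.09    0.91   -0.11   -0.01   -0.02]
  [ -0.11   -0.01   -0.09    0.90   -0.02   -0.13]
  [ -0.13   -0.06   -0.07   -0.09    0.95   -0.09]
  [ -0.13   -0.12   -0.04   -0.01   -0.12    0.88]
Leontief inverse L = M⁻¹:
  [  1.0842    0.0425    0.0484    0.1794    0.1225    0.1160]
  [  0.2073    1.1458    0.1387    0.1431    0.0604    0.0967]
  [  0.2062    0.1319    1.1397    0.1850    0.0481    0.0782]
  [  0.1934    0.0602    0.1380    1.1699    0.0708    0.1991]
  [  0.2167    0.1111    0.1215    0.1666    1.1005    0.1597]
  [  0.2296    0.1844    0.0960    0.0904    0.1794    1.1943]
Total output x = L · d:
  x_0 = 1.0842·77 + 0.0425·50 + 0.0484·21 + 0.1794·41 + 0.1225·85 + 0.1160·71 = 112.6351
  x_1 = 0.2073·77 + 1.1458·50 + 0.1387·21 + 0.1431·41 + 0.0604·85 + 0.0967·71 = 94.0344
  x_2 = 0.2062·77 + 0.1319·50 + 1.1397·21 + 0.1850·41 + 0.0481·85 + 0.0782·71 = 63.6327
  x_3 = 0.1934·77 + 0.0602·50 + 0.1380·21 + 1.1699·41 + 0.0708·85 + 0.1991·71 = 88.9259
  x_4 = 0.2167·77 + 0.1111·50 + 0.1215·21 + 0.1666·41 + 1.1005·85 + 0.1597·71 = 136.5071
  x_5 = 0.2296·77 + 0.1844·50 + 0.0960·21 + 0.0904·41 + 0.1794·85 + 1.1943·71 = 132.6615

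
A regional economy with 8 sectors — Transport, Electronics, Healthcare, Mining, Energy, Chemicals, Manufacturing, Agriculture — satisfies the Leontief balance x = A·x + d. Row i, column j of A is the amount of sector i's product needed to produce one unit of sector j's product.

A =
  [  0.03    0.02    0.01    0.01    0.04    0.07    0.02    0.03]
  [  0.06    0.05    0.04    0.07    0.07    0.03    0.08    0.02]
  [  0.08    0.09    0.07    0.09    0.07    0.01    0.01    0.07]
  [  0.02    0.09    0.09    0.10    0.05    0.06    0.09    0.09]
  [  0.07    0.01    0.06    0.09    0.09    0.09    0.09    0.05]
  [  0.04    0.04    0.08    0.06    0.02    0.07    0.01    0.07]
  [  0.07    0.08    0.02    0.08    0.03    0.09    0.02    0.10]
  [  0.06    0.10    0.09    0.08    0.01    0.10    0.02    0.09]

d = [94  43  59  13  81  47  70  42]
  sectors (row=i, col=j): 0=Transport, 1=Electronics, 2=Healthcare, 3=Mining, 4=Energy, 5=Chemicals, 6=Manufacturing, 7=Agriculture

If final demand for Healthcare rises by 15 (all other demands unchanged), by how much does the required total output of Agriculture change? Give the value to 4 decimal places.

2.3089

Form M = I − A:
  [  0.97   -0.02   -0.01   -0.01   -0.04   -0.07   -0.02   -0.03]
  [ -0.06    0.95   -0.04   -0.07   -0.07   -0.03   -0.08   -0.02]
  [ -0.08   -0.09    0.93   -0.09   -0.07   -0.01   -0.01   -0.07]
  [ -0.02   -0.09   -0.09    0.90   -0.05   -0.06   -0.09   -0.09]
  [ -0.07   -0.01   -0.06   -0.09    0.91   -0.09   -0.09   -0.05]
  [ -0.04   -0.04   -0.08   -0.06   -0.02    0.93   -0.01   -0.07]
  [ -0.07   -0.08   -0.02   -0.08   -0.03   -0.09    0.98   -0.10]
  [ -0.06   -0.10   -0.09   -0.08   -0.01   -0.10   -0.02    0.91]
Leontief inverse L = M⁻¹:
  [  1.0518    0.0431    0.0355    0.0393    0.0584    0.0988    0.0365    0.0571]
  [  0.1015    1.0968    0.0841    0.1279    0.1087    0.0817    0.1165    0.0716]
  [  0.1280    0.1462    1.1249    0.1576    0.1167    0.0669    0.0545    0.1271]
  [  0.0812    0.1654    0.1600    1.1873    0.1032    0.1313    0.1400    0.1672]
  [  0.1238    0.0726    0.1223    0.1663    1.1377    0.1597    0.1336    0.1210]
  [  0.0782    0.0878    0.1273    0.1141    0.0533    1.1144    0.0392    0.1185]
  [  0.1151    0.1363    0.0766    0.1447    0.0693    0.1495    1.0591    0.1587]
  [  0.1128    0.1658    0.1539    0.1541    0.0563    0.1611    0.0620    1.1556]
Total output x = L · d:
  x_0 = 1.0518·94 + 0.0431·43 + 0.0355·59 + 0.0393·13 + 0.0584·81 + 0.0988·47 + 0.0365·70 + 0.0571·42 = 117.6600
  x_1 = 0.1015·94 + 1.0968·43 + 0.0841·59 + 0.1279·13 + 0.1087·81 + 0.0817·47 + 0.1165·70 + 0.0716·42 = 87.1353
  x_2 = 0.1280·94 + 0.1462·43 + 1.1249·59 + 0.1576·13 + 0.1167·81 + 0.0669·47 + 0.0545·70 + 0.1271·42 = 108.4919
  x_3 = 0.0812·94 + 0.1654·43 + 0.1600·59 + 1.1873·13 + 0.1032·81 + 0.1313·47 + 0.1400·70 + 0.1672·42 = 70.9729
  x_4 = 0.1238·94 + 0.0726·43 + 0.1223·59 + 0.1663·13 + 1.1377·81 + 0.1597·47 + 0.1336·70 + 0.1210·42 = 138.2332
  x_5 = 0.0782·94 + 0.0878·43 + 0.1273·59 + 0.1141·13 + 0.0533·81 + 1.1144·47 + 0.0392·70 + 0.1185·42 = 84.5455
  x_6 = 0.1151·94 + 0.1363·43 + 0.0766·59 + 0.1447·13 + 0.0693·81 + 0.1495·47 + 1.0591·70 + 0.1587·42 = 116.5240
  x_7 = 0.1128·94 + 0.1658·43 + 0.1539·59 + 0.1541·13 + 0.0563·81 + 0.1611·47 + 0.0620·70 + 1.1556·42 = 93.8270
Δx_7 = L[7,2] · Δd_2 = 0.1539 · 15 = 2.3089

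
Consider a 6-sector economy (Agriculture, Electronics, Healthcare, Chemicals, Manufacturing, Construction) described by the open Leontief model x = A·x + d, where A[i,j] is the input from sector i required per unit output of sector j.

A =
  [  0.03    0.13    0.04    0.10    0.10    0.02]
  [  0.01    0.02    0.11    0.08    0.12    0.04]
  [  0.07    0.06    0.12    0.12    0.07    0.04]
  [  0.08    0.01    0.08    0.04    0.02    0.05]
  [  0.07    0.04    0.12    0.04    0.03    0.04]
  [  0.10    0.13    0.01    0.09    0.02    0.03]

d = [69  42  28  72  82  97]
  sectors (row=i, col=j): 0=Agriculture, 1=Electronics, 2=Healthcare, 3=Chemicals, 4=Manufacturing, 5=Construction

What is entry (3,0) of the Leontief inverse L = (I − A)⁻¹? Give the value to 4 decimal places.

Form M = I − A:
  [  0.97   -0.13   -0.04   -0.10   -0.10   -0.02]
  [ -0.01    0.98   -0.11   -0.08   -0.12   -0.04]
  [ -0.07   -0.06    0.88   -0.12   -0.07   -0.04]
  [ -0.08   -0.01   -0.08    0.96   -0.02   -0.05]
  [ -0.07   -0.04   -0.12   -0.04    0.97   -0.04]
  [ -0.10   -0.13   -0.01   -0.09   -0.02    0.97]
Leontief inverse L = M⁻¹:
  [  1.0671    0.1612    0.1019    0.1475    0.1413    0.0463]
  [  0.0509    1.0533    0.1668    0.1263    0.1515    0.0641]
  [  0.1172    0.1041    1.1877    0.1807    0.1158    0.0698]
  [  0.1082    0.0432    0.1158    1.0793    0.0485    0.0664]
  [  0.1034    0.0765    0.1684    0.0883    1.0663    0.0608]
  [  0.1302    0.1645    0.0593    0.1360    0.0626    1.0524]
Total output x = L · d:
  x_0 = 1.0671·69 + 0.1612·42 + 0.1019·28 + 0.1475·72 + 0.1413·82 + 0.0463·97 = 109.9498
  x_1 = 0.0509·69 + 1.0533·42 + 0.1668·28 + 0.1263·72 + 0.1515·82 + 0.0641·97 = 80.1567
  x_2 = 0.1172·69 + 0.1041·42 + 1.1877·28 + 0.1807·72 + 0.1158·82 + 0.0698·97 = 74.9981
  x_3 = 0.1082·69 + 0.0432·42 + 0.1158·28 + 1.0793·72 + 0.0485·82 + 0.0664·97 = 100.6461
  x_4 = 0.1034·69 + 0.0765·42 + 0.1684·28 + 0.0883·72 + 1.0663·82 + 0.0608·97 = 114.7532
  x_5 = 0.1302·69 + 0.1645·42 + 0.0593·28 + 0.1360·72 + 0.0626·82 + 1.0524·97 = 134.5552

L[3,0] = 0.1082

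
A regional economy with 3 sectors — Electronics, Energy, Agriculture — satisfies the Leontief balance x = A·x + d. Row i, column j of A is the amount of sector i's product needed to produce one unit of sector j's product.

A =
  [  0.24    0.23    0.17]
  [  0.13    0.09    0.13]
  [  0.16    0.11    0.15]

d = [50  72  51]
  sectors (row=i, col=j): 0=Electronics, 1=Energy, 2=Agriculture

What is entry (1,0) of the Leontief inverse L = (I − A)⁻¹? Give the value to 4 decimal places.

L[1,0] = 0.2527

Form M = I − A:
  [  0.76   -0.23   -0.17]
  [ -0.13    0.91   -0.13]
  [ -0.16   -0.11    0.85]
Leontief inverse L = M⁻¹:
  [  1.4611    0.4122    0.3553]
  [  0.2527    1.1909    0.2327]
  [  0.3077    0.2317    1.2735]
Total output x = L · d:
  x_0 = 1.4611·50 + 0.4122·72 + 0.3553·51 = 120.8541
  x_1 = 0.2527·50 + 1.1909·72 + 0.2327·51 = 110.2452
  x_2 = 0.3077·50 + 0.2317·72 + 1.2735·51 = 97.0160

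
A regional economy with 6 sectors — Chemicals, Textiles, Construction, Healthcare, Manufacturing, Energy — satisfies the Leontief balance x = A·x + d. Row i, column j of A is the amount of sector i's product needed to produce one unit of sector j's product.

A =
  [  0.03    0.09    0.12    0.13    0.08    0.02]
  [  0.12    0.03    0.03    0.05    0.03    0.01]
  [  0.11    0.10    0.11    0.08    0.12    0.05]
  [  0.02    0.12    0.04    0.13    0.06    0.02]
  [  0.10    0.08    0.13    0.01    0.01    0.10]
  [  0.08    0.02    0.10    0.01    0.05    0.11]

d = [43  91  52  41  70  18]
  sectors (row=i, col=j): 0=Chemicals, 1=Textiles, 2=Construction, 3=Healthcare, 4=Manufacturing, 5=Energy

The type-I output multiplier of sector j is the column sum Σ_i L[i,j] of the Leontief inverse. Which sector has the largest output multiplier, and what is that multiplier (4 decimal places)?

Form M = I − A:
  [  0.97   -0.09   -0.12   -0.13   -0.08   -0.02]
  [ -0.12    0.97   -0.03   -0.05   -0.03   -0.01]
  [ -0.11   -0.10    0.89   -0.08   -0.12   -0.05]
  [ -0.02   -0.12   -0.04    0.87   -0.06   -0.02]
  [ -0.10   -0.08   -0.13   -0.01    0.99   -0.10]
  [ -0.08   -0.02   -0.10   -0.01   -0.05    0.89]
Leontief inverse L = M⁻¹:
  [  1.0934    0.1563    0.1866    0.1917    0.1301    0.0557]
  [  0.1510    1.0693    0.0725    0.0917    0.0604    0.0283]
  [  0.1875    0.1766    1.1988    0.1516    0.1799    0.0972]
  [  0.0688    0.1700    0.0870    1.1791    0.0950    0.0455]
  [  0.1613    0.1339    0.1997    0.0640    1.0622    0.1371]
  [  0.1326    0.0673    0.1653    0.0532    0.0940    1.1484]
Total output x = L · d:
  x_0 = 1.0934·43 + 0.1563·91 + 0.1866·52 + 0.1917·41 + 0.1301·70 + 0.0557·18 = 88.9088
  x_1 = 0.1510·43 + 1.0693·91 + 0.0725·52 + 0.0917·41 + 0.0604·70 + 0.0283·18 = 116.0671
  x_2 = 0.1875·43 + 0.1766·91 + 1.1988·52 + 0.1516·41 + 0.1799·70 + 0.0972·18 = 107.0277
  x_3 = 0.0688·43 + 0.1700·91 + 0.0870·52 + 1.1791·41 + 0.0950·70 + 0.0455·18 = 78.7605
  x_4 = 0.1613·43 + 0.1339·91 + 0.1997·52 + 0.0640·41 + 1.0622·70 + 0.1371·18 = 108.9526
  x_5 = 0.1326·43 + 0.0673·91 + 0.1653·52 + 0.0532·41 + 0.0940·70 + 1.1484·18 = 49.8562
Output multipliers (column sums of L):
  Chemicals: 1.7945
  Textiles: 1.7734
  Construction: 1.9099
  Healthcare: 1.7311
  Manufacturing: 1.6217
  Energy: 1.5123

Construction (1.9099)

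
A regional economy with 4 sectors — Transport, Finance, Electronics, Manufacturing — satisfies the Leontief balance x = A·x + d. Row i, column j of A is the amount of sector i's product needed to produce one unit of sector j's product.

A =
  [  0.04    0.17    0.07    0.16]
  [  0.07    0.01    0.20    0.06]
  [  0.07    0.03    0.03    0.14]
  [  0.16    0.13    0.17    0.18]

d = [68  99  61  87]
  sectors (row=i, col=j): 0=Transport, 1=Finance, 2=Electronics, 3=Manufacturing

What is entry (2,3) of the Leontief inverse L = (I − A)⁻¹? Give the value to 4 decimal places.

L[2,3] = 0.2167

Form M = I − A:
  [  0.96   -0.17   -0.07   -0.16]
  [ -0.07    0.99   -0.20   -0.06]
  [ -0.07   -0.03    0.97   -0.14]
  [ -0.16   -0.13   -0.17    0.82]
Leontief inverse L = M⁻¹:
  [  1.1153    0.2315    0.1746    0.2644]
  [  0.1194    1.0571    0.2517    0.1436]
  [  0.1220    0.0826    1.0947    0.2167]
  [  0.2618    0.2299    0.3009    1.3388]
Total output x = L · d:
  x_0 = 1.1153·68 + 0.2315·99 + 0.1746·61 + 0.2644·87 = 132.4127
  x_1 = 0.1194·68 + 1.0571·99 + 0.2517·61 + 0.1436·87 = 140.6201
  x_2 = 0.1220·68 + 0.0826·99 + 1.0947·61 + 0.2167·87 = 102.1061
  x_3 = 0.2618·68 + 0.2299·99 + 0.3009·61 + 1.3388·87 = 175.3959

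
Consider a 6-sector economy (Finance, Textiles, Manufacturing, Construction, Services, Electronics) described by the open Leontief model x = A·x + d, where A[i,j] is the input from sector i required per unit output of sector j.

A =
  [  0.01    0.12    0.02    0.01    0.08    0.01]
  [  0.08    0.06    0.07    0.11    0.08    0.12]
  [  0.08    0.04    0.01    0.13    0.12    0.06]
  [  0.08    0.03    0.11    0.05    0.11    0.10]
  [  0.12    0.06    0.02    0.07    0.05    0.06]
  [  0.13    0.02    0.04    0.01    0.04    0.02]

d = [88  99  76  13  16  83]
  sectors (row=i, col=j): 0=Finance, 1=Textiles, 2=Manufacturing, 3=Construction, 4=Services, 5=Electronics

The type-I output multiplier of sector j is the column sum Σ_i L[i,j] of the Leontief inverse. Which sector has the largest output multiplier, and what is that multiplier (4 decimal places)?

Finance (1.8030)

Form M = I − A:
  [  0.99   -0.12   -0.02   -0.01   -0.08   -0.01]
  [ -0.08    0.94   -0.07   -0.11   -0.08   -0.12]
  [ -0.08   -0.04    0.99   -0.13   -0.12   -0.06]
  [ -0.08   -0.03   -0.11    0.95   -0.11   -0.10]
  [ -0.12   -0.06   -0.02   -0.07    0.95   -0.06]
  [ -0.13   -0.02   -0.04   -0.01   -0.04    0.98]
Leontief inverse L = M⁻¹:
  [  1.0475    0.1448    0.0400    0.0420    0.1121    0.0420]
  [  0.1504    1.1055    0.1084    0.1568    0.1447    0.1684]
  [  0.1392    0.0809    1.0450    0.1678    0.1743    0.1031]
  [  0.1446    0.0731    0.1389    1.0955    0.1687    0.1411]
  [  0.1653    0.0983    0.0475    0.1014    1.0965    0.0941]
  [  0.1559    0.0498    0.0535    0.0309    0.0714    1.0389]
Total output x = L · d:
  x_0 = 1.0475·88 + 0.1448·99 + 0.0400·76 + 0.0420·13 + 0.1121·16 + 0.0420·83 = 115.3891
  x_1 = 0.1504·88 + 1.1055·99 + 0.1084·76 + 0.1568·13 + 0.1447·16 + 0.1684·83 = 149.2438
  x_2 = 0.1392·88 + 0.0809·99 + 1.0450·76 + 0.1678·13 + 0.1743·16 + 0.1031·83 = 113.2029
  x_3 = 0.1446·88 + 0.0731·99 + 0.1389·76 + 1.0955·13 + 0.1687·16 + 0.1411·83 = 59.1713
  x_4 = 0.1653·88 + 0.0983·99 + 0.0475·76 + 0.1014·13 + 1.0965·16 + 0.0941·83 = 54.5655
  x_5 = 0.1559·88 + 0.0498·99 + 0.0535·76 + 0.0309·13 + 0.0714·16 + 1.0389·83 = 110.4979
Output multipliers (column sums of L):
  Finance: 1.8030
  Textiles: 1.5525
  Manufacturing: 1.4333
  Construction: 1.5945
  Services: 1.7677
  Electronics: 1.5876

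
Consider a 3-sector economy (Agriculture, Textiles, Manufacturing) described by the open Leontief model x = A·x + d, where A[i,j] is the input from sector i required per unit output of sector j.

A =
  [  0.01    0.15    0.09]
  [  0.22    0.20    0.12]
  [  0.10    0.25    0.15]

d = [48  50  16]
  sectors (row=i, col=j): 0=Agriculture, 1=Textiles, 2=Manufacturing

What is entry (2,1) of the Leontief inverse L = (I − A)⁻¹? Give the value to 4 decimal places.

L[2,1] = 0.4364

Form M = I − A:
  [  0.99   -0.15   -0.09]
  [ -0.22    0.80   -0.12]
  [ -0.10   -0.25    0.85]
Leontief inverse L = M⁻¹:
  [  1.0806    0.2494    0.1496]
  [  0.3308    1.3840    0.2304]
  [  0.2244    0.4364    1.2618]
Total output x = L · d:
  x_0 = 1.0806·48 + 0.2494·50 + 0.1496·16 = 66.7332
  x_1 = 0.3308·48 + 1.3840·50 + 0.2304·16 = 88.7691
  x_2 = 0.2244·48 + 0.4364·50 + 1.2618·16 = 52.7830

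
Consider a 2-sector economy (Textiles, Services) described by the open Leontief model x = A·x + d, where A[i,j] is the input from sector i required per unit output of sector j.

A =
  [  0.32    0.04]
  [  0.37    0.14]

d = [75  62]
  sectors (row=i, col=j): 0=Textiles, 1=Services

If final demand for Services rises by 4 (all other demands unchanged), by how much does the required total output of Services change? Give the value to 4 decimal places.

Form M = I − A:
  [  0.68   -0.04]
  [ -0.37    0.86]
Leontief inverse L = M⁻¹:
  [  1.5088    0.0702]
  [  0.6491    1.1930]
Total output x = L · d:
  x_0 = 1.5088·75 + 0.0702·62 = 117.5088
  x_1 = 0.6491·75 + 1.1930·62 = 122.6491
Δx_1 = L[1,1] · Δd_1 = 1.1930 · 4 = 4.7719

4.7719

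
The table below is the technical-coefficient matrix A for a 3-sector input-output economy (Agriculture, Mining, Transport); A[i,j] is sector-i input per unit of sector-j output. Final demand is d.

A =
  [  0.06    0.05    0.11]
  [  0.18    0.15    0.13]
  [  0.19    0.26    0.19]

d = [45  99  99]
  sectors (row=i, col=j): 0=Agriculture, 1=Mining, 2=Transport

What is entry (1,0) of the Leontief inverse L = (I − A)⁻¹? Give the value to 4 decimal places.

Form M = I − A:
  [  0.94   -0.05   -0.11]
  [ -0.18    0.85   -0.13]
  [ -0.19   -0.26    0.81]
Leontief inverse L = M⁻¹:
  [  1.1211    0.1183    0.1712]
  [  0.2920    1.2680    0.2432]
  [  0.3567    0.4348    1.3528]
Total output x = L · d:
  x_0 = 1.1211·45 + 0.1183·99 + 0.1712·99 = 79.1164
  x_1 = 0.2920·45 + 1.2680·99 + 0.2432·99 = 162.7453
  x_2 = 0.3567·45 + 0.4348·99 + 1.3528·99 = 193.0196

L[1,0] = 0.2920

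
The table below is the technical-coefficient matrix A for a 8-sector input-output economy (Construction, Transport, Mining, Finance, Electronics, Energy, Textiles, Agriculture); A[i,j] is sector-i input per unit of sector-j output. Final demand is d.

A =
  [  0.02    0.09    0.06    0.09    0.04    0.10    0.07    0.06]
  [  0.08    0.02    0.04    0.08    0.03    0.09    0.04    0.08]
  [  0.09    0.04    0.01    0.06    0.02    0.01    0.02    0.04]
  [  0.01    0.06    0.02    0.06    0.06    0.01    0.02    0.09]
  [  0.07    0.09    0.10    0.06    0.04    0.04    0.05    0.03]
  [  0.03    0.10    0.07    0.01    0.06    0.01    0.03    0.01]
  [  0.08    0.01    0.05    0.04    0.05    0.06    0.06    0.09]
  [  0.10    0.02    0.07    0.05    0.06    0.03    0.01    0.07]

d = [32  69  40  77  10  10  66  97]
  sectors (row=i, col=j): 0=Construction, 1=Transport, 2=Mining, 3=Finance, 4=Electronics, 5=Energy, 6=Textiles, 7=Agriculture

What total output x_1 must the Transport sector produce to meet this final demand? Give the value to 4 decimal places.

108.4191

Form M = I − A:
  [  0.98   -0.09   -0.06   -0.09   -0.04   -0.10   -0.07   -0.06]
  [ -0.08    0.98   -0.04   -0.08   -0.03   -0.09   -0.04   -0.08]
  [ -0.09   -0.04    0.99   -0.06   -0.02   -0.01   -0.02   -0.04]
  [ -0.01   -0.06   -0.02    0.94   -0.06   -0.01   -0.02   -0.09]
  [ -0.07   -0.09   -0.10   -0.06    0.96   -0.04   -0.05   -0.03]
  [ -0.03   -0.10   -0.07   -0.01   -0.06    0.99   -0.03   -0.01]
  [ -0.08   -0.01   -0.05   -0.04   -0.05   -0.06    0.94   -0.09]
  [ -0.10   -0.02   -0.07   -0.05   -0.06   -0.03   -0.01    0.93]
Leontief inverse L = M⁻¹:
  [  1.0720    0.1357    0.1040    0.1377    0.0804    0.1358    0.1006    0.1124]
  [  0.1222    1.0642    0.0804    0.1225    0.0666    0.1217    0.0675    0.1247]
  [  0.1164    0.0681    1.0358    0.0917    0.0431    0.0357    0.0398    0.0724]
  [  0.0460    0.0875    0.0503    1.0930    0.0860    0.0337    0.0385    0.1253]
  [  0.1182    0.1321    0.1383    0.1084    1.0743    0.0771    0.0801    0.0787]
  [  0.0659    0.1275    0.0972    0.0440    0.0817    1.0375    0.0512    0.0424]
  [  0.1246    0.0512    0.0907    0.0818    0.0846    0.0924    1.0878    0.1333]
  [  0.1402    0.0605    0.1066    0.0924    0.0908    0.0612    0.0358    1.1101]
Total output x = L · d:
  x_0 = 1.0720·32 + 0.1357·69 + 0.1040·40 + 0.1377·77 + 0.0804·10 + 0.1358·10 + 0.1006·66 + 0.1124·97 = 78.1302
  x_1 = 0.1222·32 + 1.0642·69 + 0.0804·40 + 0.1225·77 + 0.0666·10 + 0.1217·10 + 0.0675·66 + 0.1247·97 = 108.4191
  x_2 = 0.1164·32 + 0.0681·69 + 1.0358·40 + 0.0917·77 + 0.0431·10 + 0.0357·10 + 0.0398·66 + 0.0724·97 = 67.3521
  x_3 = 0.0460·32 + 0.0875·69 + 0.0503·40 + 1.0930·77 + 0.0860·10 + 0.0337·10 + 0.0385·66 + 0.1253·97 = 109.5720
  x_4 = 0.1182·32 + 0.1321·69 + 0.1383·40 + 0.1084·77 + 1.0743·10 + 0.0771·10 + 0.0801·66 + 0.0787·97 = 51.2045
  x_5 = 0.0659·32 + 0.1275·69 + 0.0972·40 + 0.0440·77 + 0.0817·10 + 1.0375·10 + 0.0512·66 + 0.0424·97 = 36.8714
  x_6 = 0.1246·32 + 0.0512·69 + 0.0907·40 + 0.0818·77 + 0.0846·10 + 0.0924·10 + 1.0878·66 + 0.1333·97 = 103.9383
  x_7 = 0.1402·32 + 0.0605·69 + 0.1066·40 + 0.0924·77 + 0.0908·10 + 0.0612·10 + 0.0358·66 + 1.1101·97 = 131.6048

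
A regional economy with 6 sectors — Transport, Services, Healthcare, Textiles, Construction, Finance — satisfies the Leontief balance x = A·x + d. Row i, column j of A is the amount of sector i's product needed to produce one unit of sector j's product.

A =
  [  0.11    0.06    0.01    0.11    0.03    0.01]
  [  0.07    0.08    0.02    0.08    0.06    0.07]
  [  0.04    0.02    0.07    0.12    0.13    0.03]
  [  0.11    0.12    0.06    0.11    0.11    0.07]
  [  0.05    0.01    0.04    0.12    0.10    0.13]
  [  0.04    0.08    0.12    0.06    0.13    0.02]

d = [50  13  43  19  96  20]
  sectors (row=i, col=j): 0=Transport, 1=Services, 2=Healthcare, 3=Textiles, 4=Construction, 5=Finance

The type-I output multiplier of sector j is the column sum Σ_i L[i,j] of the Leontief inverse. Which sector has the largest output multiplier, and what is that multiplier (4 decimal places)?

Textiles (2.0803)

Form M = I − A:
  [  0.89   -0.06   -0.01   -0.11   -0.03   -0.01]
  [ -0.07    0.92   -0.02   -0.08   -0.06   -0.07]
  [ -0.04   -0.02    0.93   -0.12   -0.13   -0.03]
  [ -0.11   -0.12   -0.06    0.89   -0.11   -0.07]
  [ -0.05   -0.01   -0.04   -0.12    0.90   -0.13]
  [ -0.04   -0.08   -0.12   -0.06   -0.13    0.98]
Leontief inverse L = M⁻¹:
  [  1.1607    0.1033    0.0346    0.1707    0.0776    0.0428]
  [  0.1209    1.1261    0.0544    0.1472    0.1208    0.1099]
  [  0.0949    0.0657    1.1098    0.2002    0.2040    0.0810]
  [  0.1870    0.1867    0.1101    1.2145    0.2021    0.1322]
  [  0.1087    0.0640    0.0897    0.2029    1.1827    0.1798]
  [  0.0947    0.1241    0.1604    0.1448    0.2073    1.0730]
Total output x = L · d:
  x_0 = 1.1607·50 + 0.1033·13 + 0.0346·43 + 0.1707·19 + 0.0776·96 + 0.0428·20 = 72.4129
  x_1 = 0.1209·50 + 1.1261·13 + 0.0544·43 + 0.1472·19 + 0.1208·96 + 0.1099·20 = 39.6178
  x_2 = 0.0949·50 + 0.0657·13 + 1.1098·43 + 0.2002·19 + 0.2040·96 + 0.0810·20 = 78.3343
  x_3 = 0.1870·50 + 0.1867·13 + 0.1101·43 + 1.2145·19 + 0.2021·96 + 0.1322·20 = 61.6372
  x_4 = 0.1087·50 + 0.0640·13 + 0.0897·43 + 0.2029·19 + 1.1827·96 + 0.1798·20 = 131.1144
  x_5 = 0.0947·50 + 0.1241·13 + 0.1604·43 + 0.1448·19 + 0.2073·96 + 1.0730·20 = 57.3563
Output multipliers (column sums of L):
  Transport: 1.7669
  Services: 1.6699
  Healthcare: 1.5590
  Textiles: 2.0803
  Construction: 1.9946
  Finance: 1.6186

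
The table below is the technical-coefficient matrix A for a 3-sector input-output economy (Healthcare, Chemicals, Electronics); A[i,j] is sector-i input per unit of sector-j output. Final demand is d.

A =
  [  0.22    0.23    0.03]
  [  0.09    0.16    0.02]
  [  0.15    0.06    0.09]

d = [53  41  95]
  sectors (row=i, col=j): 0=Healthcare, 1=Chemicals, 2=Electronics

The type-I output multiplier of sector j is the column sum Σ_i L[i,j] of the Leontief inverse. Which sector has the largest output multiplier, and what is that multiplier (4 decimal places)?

Form M = I − A:
  [  0.78   -0.23   -0.03]
  [ -0.09    0.84   -0.02]
  [ -0.15   -0.06    0.91]
Leontief inverse L = M⁻¹:
  [  1.3347    0.3692    0.0521]
  [  0.1485    1.2334    0.0320]
  [  0.2298    0.1422    1.1096]
Total output x = L · d:
  x_0 = 1.3347·53 + 0.3692·41 + 0.0521·95 = 90.8241
  x_1 = 0.1485·53 + 1.2334·41 + 0.0320·95 = 61.4793
  x_2 = 0.2298·53 + 0.1422·41 + 1.1096·95 = 123.4202
Output multipliers (column sums of L):
  Healthcare: 1.7129
  Chemicals: 1.7448
  Electronics: 1.1937

Chemicals (1.7448)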